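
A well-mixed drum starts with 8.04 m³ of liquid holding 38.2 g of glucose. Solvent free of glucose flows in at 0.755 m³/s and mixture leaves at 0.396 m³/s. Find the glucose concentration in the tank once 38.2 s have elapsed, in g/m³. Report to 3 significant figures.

0.586 g/m³

Let m(t) be the amount of glucose. Volume: V(t) = V₀ + (Q_in − Q_out) t = 8.04 + 0.35900 t; V(38.2) = 21.754 m³.
Species balance (pure solvent in): dm/dt = −Q_out · m/V(t).
dm/m = −Q_out dt/(V₀ + 0.35900 t); integrating gives ln(m/m₀) = −(Q_out/(Q_in−Q_out)) ln(V/V₀).
m = m₀ (V₀/V)^(Q_out/(Q_in−Q_out)) = 38.2 × (8.04/21.754)^(1.1031) = 12.742 g.
C = m/V = 12.742/21.754 = 0.58573 g/m³.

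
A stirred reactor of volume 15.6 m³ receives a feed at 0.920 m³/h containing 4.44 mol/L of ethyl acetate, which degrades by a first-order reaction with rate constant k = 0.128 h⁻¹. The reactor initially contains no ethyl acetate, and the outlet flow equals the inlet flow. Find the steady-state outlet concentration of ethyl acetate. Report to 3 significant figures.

1.40 mol/L

Species balance: V dC/dt = Q C_in − Q C − k V C.
Steady state (dC/dt = 0): C_ss = Q C_in/(Q + kV) = C_in/(1 + kV/Q).
C_ss = 0.920·4.44/(0.920 + 0.128·15.6) = 4.0848/2.9168 = 1.4004 mol/L.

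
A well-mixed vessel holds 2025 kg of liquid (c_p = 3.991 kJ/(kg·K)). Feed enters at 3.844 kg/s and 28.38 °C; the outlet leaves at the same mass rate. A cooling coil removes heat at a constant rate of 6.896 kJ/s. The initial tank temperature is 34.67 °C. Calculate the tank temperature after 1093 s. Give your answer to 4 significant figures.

28.78 °C

M c_p dT/dt = ṁ c_p (T_in − T) − Q̇.
τ = M/ṁ = 526.795 s; T_ss = T_in − Q̇/(ṁ c_p) = 28.38 − 6.896/(3.844·3.991) = 27.9305 °C.
Solution: T(t) = T_ss + (T₀ − T_ss) e^(−t/τ).
T(1093) = 27.9305 + (6.73950)·e^(−1093/526.795) = 27.9305 + (6.73950)·0.125580 = 28.7768 °C.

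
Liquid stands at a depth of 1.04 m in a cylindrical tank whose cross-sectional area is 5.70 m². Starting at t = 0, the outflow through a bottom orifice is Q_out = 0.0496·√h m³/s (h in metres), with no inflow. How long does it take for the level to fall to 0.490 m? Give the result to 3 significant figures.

With no inflow, A dh/dt = −0.0496 √h.
Separate and integrate: 2(√h − √h₀) = −(0.0496/A) t.
t = 2A(√h₀ − √h)/0.0496 = 2·5.70·(√1.04 − √0.490)/0.0496
  = 11.400 × (1.0198 − 0.70000) / 0.0496 = 73.503 s.

73.5 s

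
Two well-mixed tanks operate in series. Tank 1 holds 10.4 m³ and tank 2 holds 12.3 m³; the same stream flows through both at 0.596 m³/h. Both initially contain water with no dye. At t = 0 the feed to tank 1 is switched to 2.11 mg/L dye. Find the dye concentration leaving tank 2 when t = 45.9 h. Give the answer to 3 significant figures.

Species balance on tank i: dCᵢ/dt = (Cᵢ₋₁ − Cᵢ)/τᵢ with τᵢ = Vᵢ/Q.
τ₁ = 10.4/0.596 = 17.450 h; τ₂ = 12.3/0.596 = 20.638 h.
Tank 1: C₁ = C_in(1 − e^(−t/τ₁)). Tank 2 (τ₁ ≠ τ₂): C₂ = C_in[1 − (τ₁ e^(−t/τ₁) − τ₂ e^(−t/τ₂))/(τ₁ − τ₂)].
At t = 45.9: e^(−t/τ₁) = 0.072048, e^(−t/τ₂) = 0.10816.
C₂ = 2.11·[1 − (17.450·0.072048 − 20.638·0.10816)/(-3.1879)] = 2.11·0.69414 = 1.4646 mg/L.

1.46 mg/L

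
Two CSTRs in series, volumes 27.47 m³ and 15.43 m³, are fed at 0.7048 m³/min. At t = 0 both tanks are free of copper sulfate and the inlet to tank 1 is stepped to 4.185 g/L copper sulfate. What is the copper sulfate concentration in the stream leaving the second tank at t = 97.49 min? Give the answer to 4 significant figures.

3.465 g/L

Each tank obeys Vᵢ dCᵢ/dt = Q(Cᵢ₋₁ − Cᵢ), so τᵢ = Vᵢ/Q.
τ₁ = 27.47/0.7048 = 38.9756 min; τ₂ = 15.43/0.7048 = 21.8927 min.
Tank 1: C₁ = C_in(1 − e^(−t/τ₁)). Tank 2 (τ₁ ≠ τ₂): C₂ = C_in[1 − (τ₁ e^(−t/τ₁) − τ₂ e^(−t/τ₂))/(τ₁ − τ₂)].
At t = 97.49: e^(−t/τ₁) = 0.0819776, e^(−t/τ₂) = 0.0116427.
C₂ = 4.185·[1 − (38.9756·0.0819776 − 21.8927·0.0116427)/(17.0829)] = 4.185·0.827884 = 3.46469 g/L.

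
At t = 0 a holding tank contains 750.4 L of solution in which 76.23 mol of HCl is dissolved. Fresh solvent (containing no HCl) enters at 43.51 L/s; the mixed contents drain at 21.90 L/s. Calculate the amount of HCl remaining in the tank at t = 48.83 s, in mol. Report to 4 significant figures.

Let m(t) be the amount of HCl. Volume: V(t) = V₀ + (Q_in − Q_out) t = 750.4 + 21.6100 t; V(48.83) = 1805.62 L.
Species balance (pure solvent in): dm/dt = −Q_out · m/V(t).
dm/m = −Q_out dt/(V₀ + 21.6100 t); integrating gives ln(m/m₀) = −(Q_out/(Q_in−Q_out)) ln(V/V₀).
m = m₀ (V₀/V)^(Q_out/(Q_in−Q_out)) = 76.23 × (750.4/1805.62)^(1.01342) = 31.3095 mol.

31.31 mol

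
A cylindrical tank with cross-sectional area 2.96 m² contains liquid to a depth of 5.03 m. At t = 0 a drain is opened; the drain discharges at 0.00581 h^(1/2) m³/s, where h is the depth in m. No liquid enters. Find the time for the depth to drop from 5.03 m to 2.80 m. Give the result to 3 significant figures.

580 s

A dh/dt = −Q_out = −0.00581 √h.
Separate and integrate: 2(√h − √h₀) = −(0.00581/A) t.
t = 2A(√h₀ − √h)/0.00581 = 2·2.96·(√5.03 − √2.80)/0.00581
  = 5.9200 × (2.2428 − 1.6733) / 0.00581 = 580.23 s.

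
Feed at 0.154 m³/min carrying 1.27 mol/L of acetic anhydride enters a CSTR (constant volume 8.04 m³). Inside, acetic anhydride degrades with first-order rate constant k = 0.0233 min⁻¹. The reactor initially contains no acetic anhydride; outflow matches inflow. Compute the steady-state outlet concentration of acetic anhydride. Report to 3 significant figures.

0.573 mol/L

V dC/dt = Q(C_in − C) − k V C.
Steady state (dC/dt = 0): C_ss = Q C_in/(Q + kV) = C_in/(1 + kV/Q).
C_ss = 0.154·1.27/(0.154 + 0.0233·8.04) = 0.19558/0.34133 = 0.57299 mol/L.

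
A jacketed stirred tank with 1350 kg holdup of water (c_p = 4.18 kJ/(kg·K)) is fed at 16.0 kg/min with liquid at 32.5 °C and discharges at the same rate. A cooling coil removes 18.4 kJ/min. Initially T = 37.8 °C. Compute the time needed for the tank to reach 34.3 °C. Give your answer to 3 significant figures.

M c_p dT/dt = ṁ c_p (T_in − T) − Q̇.
τ = M/ṁ = 84.375 min; T_ss = T_in − Q̇/(ṁ c_p) = 32.225 °C.
T(t) = T_ss + (T₀ − T_ss) e^(−t/τ). Set T = 34.3:
e^(−t/τ) = (34.3 − 32.225)/(37.8 − 32.225) = 0.37221
t = −84.375 · ln(0.37221) = 83.387 min.

83.4 min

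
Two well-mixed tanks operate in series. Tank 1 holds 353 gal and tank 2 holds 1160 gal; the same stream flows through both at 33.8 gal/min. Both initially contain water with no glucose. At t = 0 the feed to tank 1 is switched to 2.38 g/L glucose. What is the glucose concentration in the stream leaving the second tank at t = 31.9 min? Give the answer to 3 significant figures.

Time constants: τᵢ = Vᵢ/Q for each well-mixed tank.
τ₁ = 353/33.8 = 10.444 min; τ₂ = 1160/33.8 = 34.320 min.
Tank 1: C₁ = C_in(1 − e^(−t/τ₁)). Tank 2 (τ₁ ≠ τ₂): C₂ = C_in[1 − (τ₁ e^(−t/τ₁) − τ₂ e^(−t/τ₂))/(τ₁ − τ₂)].
At t = 31.9: e^(−t/τ₁) = 0.047149, e^(−t/τ₂) = 0.39475.
C₂ = 2.38·[1 − (10.444·0.047149 − 34.320·0.39475)/(-23.876)] = 2.38·0.45320 = 1.0786 g/L.

1.08 g/L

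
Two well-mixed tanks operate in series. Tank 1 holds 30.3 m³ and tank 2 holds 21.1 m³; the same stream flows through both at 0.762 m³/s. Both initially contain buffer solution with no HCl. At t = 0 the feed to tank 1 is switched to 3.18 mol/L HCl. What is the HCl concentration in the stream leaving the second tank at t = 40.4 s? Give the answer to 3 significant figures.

Each tank obeys Vᵢ dCᵢ/dt = Q(Cᵢ₋₁ − Cᵢ), so τᵢ = Vᵢ/Q.
τ₁ = 30.3/0.762 = 39.764 s; τ₂ = 21.1/0.762 = 27.690 s.
Tank 1: C₁ = C_in(1 − e^(−t/τ₁)). Tank 2 (τ₁ ≠ τ₂): C₂ = C_in[1 − (τ₁ e^(−t/τ₁) − τ₂ e^(−t/τ₂))/(τ₁ − τ₂)].
At t = 40.4: e^(−t/τ₁) = 0.36204, e^(−t/τ₂) = 0.23247.
C₂ = 3.18·[1 − (39.764·0.36204 − 27.690·0.23247)/(12.073)] = 3.18·0.34079 = 1.0837 mol/L.

1.08 mol/L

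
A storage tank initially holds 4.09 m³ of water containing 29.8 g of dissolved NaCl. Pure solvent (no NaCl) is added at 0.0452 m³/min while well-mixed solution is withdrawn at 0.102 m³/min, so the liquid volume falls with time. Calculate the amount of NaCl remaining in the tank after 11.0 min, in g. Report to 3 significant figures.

Total volume: dV/dt = Q_in − Q_out = -0.056800 m³/min, so V(t) = 4.09 − 0.056800 t and V(11.0) = 3.4652 m³.
Species balance (pure solvent in): dm/dt = −Q_out · m/V(t).
dm/m = −Q_out dt/(V₀ − 0.056800 t); integrating gives ln(m/m₀) = −(Q_out/(Q_in−Q_out)) ln(V/V₀).
m = m₀ (V₀/V)^(Q_out/(Q_in−Q_out)) = 29.8 × (4.09/3.4652)^(-1.7958) = 22.127 g.

22.1 g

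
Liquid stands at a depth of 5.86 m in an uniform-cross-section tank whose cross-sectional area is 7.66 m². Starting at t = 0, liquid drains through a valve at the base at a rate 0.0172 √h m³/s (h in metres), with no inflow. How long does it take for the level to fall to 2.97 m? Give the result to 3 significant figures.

621 s

With no inflow, A dh/dt = −0.0172 √h.
Separate and integrate: 2(√h − √h₀) = −(0.0172/A) t.
t = 2A(√h₀ − √h)/0.0172 = 2·7.66·(√5.86 − √2.97)/0.0172
  = 15.320 × (2.4207 − 1.7234) / 0.0172 = 621.15 s.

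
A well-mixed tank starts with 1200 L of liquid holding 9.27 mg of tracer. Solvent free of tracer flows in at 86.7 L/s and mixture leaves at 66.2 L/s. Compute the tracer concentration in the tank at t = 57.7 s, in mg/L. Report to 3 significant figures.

0.000425 mg/L

Let m(t) be the amount of tracer. Volume: V(t) = V₀ + (Q_in − Q_out) t = 1200 + 20.500 t; V(57.7) = 2382.9 L.
No tracer enters, so dm/dt = −Q_out · (m/V).
Separate: dm/m = −Q_out dt/V(t) ⇒ ln(m/m₀) = −(Q_out/(Q_in−Q_out)) ln(V/V₀).
m = m₀ (V₀/V)^(Q_out/(Q_in−Q_out)) = 9.27 × (1200/2382.9)^(3.2293) = 1.0117 mg.
C = m/V = 1.0117/2382.9 = 0.00042456 mg/L.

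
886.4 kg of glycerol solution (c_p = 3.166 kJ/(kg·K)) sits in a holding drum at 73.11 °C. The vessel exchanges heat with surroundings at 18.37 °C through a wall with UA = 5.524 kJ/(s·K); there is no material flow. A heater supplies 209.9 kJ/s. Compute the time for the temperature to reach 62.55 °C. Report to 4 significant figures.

506.1 s

M c_p dT/dt = −UA(T − T_amb) + Q̇.
τ = M c_p/UA = 508.027 s; T_ss = T_amb + Q̇/UA = 18.37 + 209.9/5.524 = 56.3678 °C.
T(t) = T_ss + (T₀ − T_ss)e^(−t/τ); set T = 62.55:
t = −τ ln[(T − T_ss)/(T₀ − T_ss)] = −508.027 · ln(0.369257) = 506.128 s.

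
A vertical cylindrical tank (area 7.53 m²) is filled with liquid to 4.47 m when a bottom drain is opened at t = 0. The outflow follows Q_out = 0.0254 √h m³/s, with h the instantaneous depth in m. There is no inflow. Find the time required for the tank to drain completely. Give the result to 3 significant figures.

A dh/dt = −Q_out = −0.0254 √h.
This is separable: 2 d(√h)/dt = −0.0254/A, so √h = √h₀ − (0.0254/(2A)) t.
Set h = 0: 2√h₀ = (0.0254/A) t_empty ⇒ t_empty = 2A√h₀/0.0254.
t_empty = 2·7.53·√4.47/0.0254 = 15.060·2.1142/0.0254 = 1253.6 s.

1250 s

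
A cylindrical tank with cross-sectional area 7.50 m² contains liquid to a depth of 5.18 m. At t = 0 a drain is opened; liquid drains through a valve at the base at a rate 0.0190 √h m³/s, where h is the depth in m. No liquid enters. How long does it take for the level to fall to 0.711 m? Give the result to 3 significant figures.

1130 s

With no inflow, A dh/dt = −0.0190 √h.
This is separable: 2 d(√h)/dt = −0.0190/A, so √h = √h₀ − (0.0190/(2A)) t.
t = 2A(√h₀ − √h)/0.0190 = 2·7.50·(√5.18 − √0.711)/0.0190
  = 15.000 × (2.2760 − 0.84321) / 0.0190 = 1131.1 s.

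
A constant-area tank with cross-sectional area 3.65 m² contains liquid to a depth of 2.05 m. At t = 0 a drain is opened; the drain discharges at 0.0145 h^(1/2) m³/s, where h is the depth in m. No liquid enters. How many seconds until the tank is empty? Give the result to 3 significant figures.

With no inflow, A dh/dt = −0.0145 √h.
This is separable: 2 d(√h)/dt = −0.0145/A, so √h = √h₀ − (0.0145/(2A)) t.
Set h = 0: 2√h₀ = (0.0145/A) t_empty ⇒ t_empty = 2A√h₀/0.0145.
t_empty = 2·3.65·√2.05/0.0145 = 7.3000·1.4318/0.0145 = 720.83 s.

721 s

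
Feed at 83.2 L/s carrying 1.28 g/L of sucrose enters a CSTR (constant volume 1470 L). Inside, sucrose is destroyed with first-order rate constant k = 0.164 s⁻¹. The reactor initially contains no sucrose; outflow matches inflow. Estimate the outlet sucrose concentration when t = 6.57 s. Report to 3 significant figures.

0.251 g/L

Species balance: V dC/dt = Q C_in − Q C − k V C.
dC/dt = (Q/V) C_in − (Q/V + k) C; effective rate a = Q/V + k = 0.056599 + 0.164 = 0.22060 s⁻¹.
C_ss = Q C_in/(Q + kV) = 0.32841 g/L; C(t) = C_ss + (C₀ − C_ss) e^(−a t).
C(6.57) = 0.32841 + (-0.32841)·e^(−0.22060·6.57) = 0.32841 + (-0.32841)·0.23473 = 0.25132 g/L.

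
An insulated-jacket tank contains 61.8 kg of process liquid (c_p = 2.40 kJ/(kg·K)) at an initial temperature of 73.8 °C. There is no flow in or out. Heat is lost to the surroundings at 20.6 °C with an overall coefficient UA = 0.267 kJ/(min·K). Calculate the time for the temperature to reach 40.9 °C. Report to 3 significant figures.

535 min

Lumped-capacitance energy balance: M c_p dT/dt = UA(T_amb − T).
τ = M c_p/UA = 555.51 min; T_ss = T_amb = 20.600 °C.
T(t) = T_ss + (T₀ − T_ss)e^(−t/τ); set T = 40.9:
t = −τ ln[(T − T_ss)/(T₀ − T_ss)] = −555.51 · ln(0.38158) = 535.19 min.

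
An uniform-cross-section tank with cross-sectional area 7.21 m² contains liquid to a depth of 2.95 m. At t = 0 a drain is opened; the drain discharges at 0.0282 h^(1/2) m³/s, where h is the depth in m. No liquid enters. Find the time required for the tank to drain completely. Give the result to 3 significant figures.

Volume balance on the tank: A dh/dt = −0.0282 √h.
Separate and integrate: 2(√h − √h₀) = −(0.0282/A) t.
Set h = 0: 2√h₀ = (0.0282/A) t_empty ⇒ t_empty = 2A√h₀/0.0282.
t_empty = 2·7.21·√2.95/0.0282 = 14.420·1.7176/0.0282 = 878.27 s.

878 s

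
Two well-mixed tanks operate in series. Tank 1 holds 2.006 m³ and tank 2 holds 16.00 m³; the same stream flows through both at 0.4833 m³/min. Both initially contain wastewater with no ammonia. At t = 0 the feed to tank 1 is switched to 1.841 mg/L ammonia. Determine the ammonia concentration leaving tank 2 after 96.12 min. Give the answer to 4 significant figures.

Time constants: τᵢ = Vᵢ/Q for each well-mixed tank.
τ₁ = 2.006/0.4833 = 4.15063 min; τ₂ = 16.00/0.4833 = 33.1057 min.
Tank 1: C₁ = C_in(1 − e^(−t/τ₁)). Tank 2 (τ₁ ≠ τ₂): C₂ = C_in[1 − (τ₁ e^(−t/τ₁) − τ₂ e^(−t/τ₂))/(τ₁ − τ₂)].
At t = 96.12: e^(−t/τ₁) = 8.76277e-11, e^(−t/τ₂) = 0.0548351.
C₂ = 1.841·[1 − (4.15063·8.76277e-11 − 33.1057·0.0548351)/(-28.9551)] = 1.841·0.937304 = 1.72558 mg/L.

1.726 mg/L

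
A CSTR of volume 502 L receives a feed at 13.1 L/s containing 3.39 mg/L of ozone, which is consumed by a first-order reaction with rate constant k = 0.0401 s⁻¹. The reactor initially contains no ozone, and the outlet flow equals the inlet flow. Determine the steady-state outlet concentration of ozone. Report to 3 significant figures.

1.34 mg/L

Accumulation = in − out − consumed: V dC/dt = Q C_in − Q C − k V C.
At steady state: 0 = Q C_in − (Q + kV) C_ss, so C_ss = Q C_in/(Q + kV).
C_ss = 13.1·3.39/(13.1 + 0.0401·502) = 44.409/33.230 = 1.3364 mg/L.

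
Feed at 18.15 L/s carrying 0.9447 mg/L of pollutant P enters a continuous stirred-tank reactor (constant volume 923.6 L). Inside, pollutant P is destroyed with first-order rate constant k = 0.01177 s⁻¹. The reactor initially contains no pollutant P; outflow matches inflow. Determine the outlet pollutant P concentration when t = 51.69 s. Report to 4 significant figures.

Species balance: V dC/dt = Q C_in − Q C − k V C.
This is linear with rate a = Q/V + k = 0.0314214 s⁻¹.
C_ss = Q C_in/(Q + kV) = 0.590829 mg/L; C(t) = C_ss + (C₀ − C_ss) e^(−a t).
C(51.69) = 0.590829 + (-0.590829)·e^(−0.0314214·51.69) = 0.590829 + (-0.590829)·0.197075 = 0.474391 mg/L.

0.4744 mg/L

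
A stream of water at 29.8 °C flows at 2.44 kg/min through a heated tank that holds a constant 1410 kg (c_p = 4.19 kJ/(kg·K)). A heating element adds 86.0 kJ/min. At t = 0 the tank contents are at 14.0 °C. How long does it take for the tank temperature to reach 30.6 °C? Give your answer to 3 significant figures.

669 min

Heat balance on the well-mixed liquid: M c_p dT/dt = ṁ c_p (T_in − T) + 86.0.
τ = M/ṁ = 577.87 min; T_ss = T_in + Q̇/(ṁ c_p) = 38.212 °C.
T(t) = T_ss + (T₀ − T_ss) e^(−t/τ). Set T = 30.6:
e^(−t/τ) = (30.6 − 38.212)/(14.0 − 38.212) = 0.31439
t = −577.87 · ln(0.31439) = 668.67 min.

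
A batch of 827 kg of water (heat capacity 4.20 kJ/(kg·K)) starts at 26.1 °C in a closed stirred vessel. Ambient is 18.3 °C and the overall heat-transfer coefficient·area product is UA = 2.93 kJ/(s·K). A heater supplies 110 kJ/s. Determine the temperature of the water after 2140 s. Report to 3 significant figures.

M c_p dT/dt = −UA(T − T_amb) + Q̇.
dT/dt = (T_ss − T)/τ with T_ss = T_amb + Q̇/UA = 18.3 + 110/2.93 = 55.843 °C, τ = M c_p/UA = 827·4.20/2.93 = 1185.5 s.
Solution: T(t) = T_ss + (T₀ − T_ss) e^(−t/τ).
T(2140) = 55.843 + (-29.743)·0.16444 = 50.952 °C.

51.0 °C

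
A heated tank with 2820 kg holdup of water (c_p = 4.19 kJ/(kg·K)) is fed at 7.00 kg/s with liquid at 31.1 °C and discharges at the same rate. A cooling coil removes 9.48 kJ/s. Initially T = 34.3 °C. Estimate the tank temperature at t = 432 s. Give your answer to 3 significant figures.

Unsteady energy balance on the tank contents: M c_p dT/dt = ṁ c_p (T_in − T) − 9.48.
Rearrange: dT/dt = (T_ss − T)/τ with τ = M/ṁ = 402.86 s and T_ss = T_in − Q̇/(ṁ c_p) = 30.777 °C.
Solution: T(t) = T_ss + (T₀ − T_ss) e^(−t/τ).
T(432) = 30.777 + (3.5232)·e^(−432/402.86) = 30.777 + (3.5232)·0.34221 = 31.982 °C.

32.0 °C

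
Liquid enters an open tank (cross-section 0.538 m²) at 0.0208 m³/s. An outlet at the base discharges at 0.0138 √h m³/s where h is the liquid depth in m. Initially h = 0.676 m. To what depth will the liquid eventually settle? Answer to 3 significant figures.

2.27 m

Level balance: A dh/dt = 0.0208 − 0.0138 √h. Setting dh/dt = 0:
Q_in = 0.0138 √h_ss ⇒ √h_ss = 0.0208/0.0138 = 1.5072.
h_ss = 1.5072² = 2.2718 m. (Since h₀ = 0.676 m < h_ss, the level will rise toward this value.)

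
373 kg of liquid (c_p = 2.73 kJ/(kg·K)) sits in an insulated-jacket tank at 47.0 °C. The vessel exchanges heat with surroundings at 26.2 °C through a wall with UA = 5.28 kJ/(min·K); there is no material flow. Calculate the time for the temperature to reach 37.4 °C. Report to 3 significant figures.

Lumped-capacitance energy balance: M c_p dT/dt = UA(T_amb − T).
τ = M c_p/UA = 192.86 min; T_ss = T_amb = 26.200 °C.
T(t) = T_ss + (T₀ − T_ss)e^(−t/τ); set T = 37.4:
t = −τ ln[(T − T_ss)/(T₀ − T_ss)] = −192.86 · ln(0.53846) = 119.39 min.

119 min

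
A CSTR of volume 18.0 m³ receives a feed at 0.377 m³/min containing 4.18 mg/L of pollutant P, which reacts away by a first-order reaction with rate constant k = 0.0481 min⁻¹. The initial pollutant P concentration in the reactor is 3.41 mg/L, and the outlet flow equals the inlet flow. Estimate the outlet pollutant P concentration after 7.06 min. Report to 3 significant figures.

2.58 mg/L

V dC/dt = Q(C_in − C) − k V C.
dC/dt = (Q/V) C_in − (Q/V + k) C; effective rate a = Q/V + k = 0.020944 + 0.0481 = 0.069044 min⁻¹.
C_ss = Q C_in/(Q + kV) = 1.2680 mg/L; C(t) = C_ss + (C₀ − C_ss) e^(−a t).
C(7.06) = 1.2680 + (2.1420)·e^(−0.069044·7.06) = 1.2680 + (2.1420)·0.61419 = 2.5836 mg/L.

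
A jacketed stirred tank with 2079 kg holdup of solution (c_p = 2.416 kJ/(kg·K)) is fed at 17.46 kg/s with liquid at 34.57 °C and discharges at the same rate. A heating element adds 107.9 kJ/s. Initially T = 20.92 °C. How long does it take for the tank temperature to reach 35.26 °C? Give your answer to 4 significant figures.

Unsteady energy balance on the tank contents: M c_p dT/dt = ṁ c_p (T_in − T) + 107.9.
τ = M/ṁ = 119.072 s; T_ss = T_in + Q̇/(ṁ c_p) = 37.1279 °C.
T(t) = T_ss + (T₀ − T_ss) e^(−t/τ). Set T = 35.26:
e^(−t/τ) = (35.26 − 37.1279)/(20.92 − 37.1279) = 0.115245
t = −119.072 · ln(0.115245) = 257.278 s.

257.3 s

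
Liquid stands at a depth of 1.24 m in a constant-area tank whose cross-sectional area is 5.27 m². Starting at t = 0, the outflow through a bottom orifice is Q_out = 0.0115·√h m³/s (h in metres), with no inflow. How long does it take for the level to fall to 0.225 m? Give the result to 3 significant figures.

586 s

With no inflow, A dh/dt = −0.0115 √h.
Separate and integrate: 2(√h − √h₀) = −(0.0115/A) t.
t = 2A(√h₀ − √h)/0.0115 = 2·5.27·(√1.24 − √0.225)/0.0115
  = 10.540 × (1.1136 − 0.47434) / 0.0115 = 585.85 s.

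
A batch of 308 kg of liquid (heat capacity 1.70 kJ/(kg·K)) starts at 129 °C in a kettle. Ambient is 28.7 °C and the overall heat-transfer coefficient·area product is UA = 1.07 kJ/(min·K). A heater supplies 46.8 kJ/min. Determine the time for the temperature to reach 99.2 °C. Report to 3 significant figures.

366 min

Lumped-capacitance energy balance: M c_p dT/dt = UA(T_amb − T) + Q̇.
τ = M c_p/UA = 489.35 min; T_ss = T_amb + Q̇/UA = 28.7 + 46.8/1.07 = 72.438 °C.
T(t) = T_ss + (T₀ − T_ss)e^(−t/τ); set T = 99.2:
t = −τ ln[(T − T_ss)/(T₀ − T_ss)] = −489.35 · ln(0.47314) = 366.21 min.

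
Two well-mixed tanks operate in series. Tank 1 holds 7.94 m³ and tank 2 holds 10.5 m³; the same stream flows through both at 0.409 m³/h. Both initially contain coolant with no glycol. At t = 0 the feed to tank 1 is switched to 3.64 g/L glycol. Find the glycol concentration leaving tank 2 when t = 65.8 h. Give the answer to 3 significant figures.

2.87 g/L

Species balance on tank i: dCᵢ/dt = (Cᵢ₋₁ − Cᵢ)/τᵢ with τᵢ = Vᵢ/Q.
τ₁ = 7.94/0.409 = 19.413 h; τ₂ = 10.5/0.409 = 25.672 h.
Tank 1: C₁ = C_in(1 − e^(−t/τ₁)). Tank 2 (τ₁ ≠ τ₂): C₂ = C_in[1 − (τ₁ e^(−t/τ₁) − τ₂ e^(−t/τ₂))/(τ₁ − τ₂)].
At t = 65.8: e^(−t/τ₁) = 0.033727, e^(−t/τ₂) = 0.077068.
C₂ = 3.64·[1 − (19.413·0.033727 − 25.672·0.077068)/(-6.2592)] = 3.64·0.78851 = 2.8702 g/L.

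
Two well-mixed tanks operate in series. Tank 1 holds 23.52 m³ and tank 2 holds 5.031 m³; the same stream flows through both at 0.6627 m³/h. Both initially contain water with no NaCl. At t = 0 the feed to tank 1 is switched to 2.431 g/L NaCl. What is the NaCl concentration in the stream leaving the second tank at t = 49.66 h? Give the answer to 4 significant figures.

Time constants: τᵢ = Vᵢ/Q for each well-mixed tank.
τ₁ = 23.52/0.6627 = 35.4912 h; τ₂ = 5.031/0.6627 = 7.59167 h.
Tank 1: C₁ = C_in(1 − e^(−t/τ₁)). Tank 2 (τ₁ ≠ τ₂): C₂ = C_in[1 − (τ₁ e^(−t/τ₁) − τ₂ e^(−t/τ₂))/(τ₁ − τ₂)].
At t = 49.66: e^(−t/τ₁) = 0.246789, e^(−t/τ₂) = 0.00144250.
C₂ = 2.431·[1 − (35.4912·0.246789 − 7.59167·0.00144250)/(27.8995)] = 2.431·0.686450 = 1.66876 g/L.

1.669 g/L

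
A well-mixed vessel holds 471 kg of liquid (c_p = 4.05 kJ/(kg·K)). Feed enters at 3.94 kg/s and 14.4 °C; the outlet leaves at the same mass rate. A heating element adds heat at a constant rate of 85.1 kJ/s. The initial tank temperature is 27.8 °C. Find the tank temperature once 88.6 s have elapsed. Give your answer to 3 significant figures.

Heat balance on the well-mixed liquid: M c_p dT/dt = ṁ c_p (T_in − T) + 85.1.
Rearrange: dT/dt = (T_ss − T)/τ with τ = M/ṁ = 119.54 s and T_ss = T_in + Q̇/(ṁ c_p) = 19.733 °C.
Solution: T(t) = T_ss + (T₀ − T_ss) e^(−t/τ).
T(88.6) = 19.733 + (8.0669)·e^(−88.6/119.54) = 19.733 + (8.0669)·0.47656 = 23.577 °C.

23.6 °C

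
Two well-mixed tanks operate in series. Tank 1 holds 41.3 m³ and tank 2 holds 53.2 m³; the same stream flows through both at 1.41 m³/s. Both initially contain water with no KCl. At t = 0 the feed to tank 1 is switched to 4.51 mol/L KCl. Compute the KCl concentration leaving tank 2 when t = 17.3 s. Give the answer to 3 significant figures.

Species balance on tank i: dCᵢ/dt = (Cᵢ₋₁ − Cᵢ)/τᵢ with τᵢ = Vᵢ/Q.
τ₁ = 41.3/1.41 = 29.291 s; τ₂ = 53.2/1.41 = 37.730 s.
Solving the cascade with C₁(0)=C₂(0)=0 gives C₂(t) = C_in[1 − (τ₁ e^(−t/τ₁) − τ₂ e^(−t/τ₂))/(τ₁ − τ₂)].
At t = 17.3: e^(−t/τ₁) = 0.55398, e^(−t/τ₂) = 0.63222.
C₂ = 4.51·[1 − (29.291·0.55398 − 37.730·0.63222)/(-8.4397)] = 4.51·0.096228 = 0.43399 mol/L.

0.434 mol/L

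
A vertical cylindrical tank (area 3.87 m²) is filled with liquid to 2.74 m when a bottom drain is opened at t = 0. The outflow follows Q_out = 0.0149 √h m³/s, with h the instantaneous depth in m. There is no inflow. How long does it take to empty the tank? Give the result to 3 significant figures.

860 s

A dh/dt = −Q_out = −0.0149 √h.
This is separable: 2 d(√h)/dt = −0.0149/A, so √h = √h₀ − (0.0149/(2A)) t.
Tank is empty when √h = 0: t_empty = 2A√h₀/0.0149.
t_empty = 2·3.87·√2.74/0.0149 = 7.7400·1.6553/0.0149 = 859.86 s.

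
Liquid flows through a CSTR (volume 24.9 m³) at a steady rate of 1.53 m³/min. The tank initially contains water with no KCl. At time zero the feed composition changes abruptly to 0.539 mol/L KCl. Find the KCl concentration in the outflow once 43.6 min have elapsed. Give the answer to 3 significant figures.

0.502 mol/L

Mass balance on the solute (V constant): V dC/dt = Q(C_in − C).
Rewrite as dC/dt + C/τ = C_in/τ, τ = V/Q = 16.275 min.
C approaches C_in exponentially: C(t) = C_in + (C₀ − C_in) e^(−t/τ).
C(43.6) = 0.539 + (0 − 0.539)·e^(−43.6/16.275) = 0.539 + (-0.53900)·0.068629 = 0.50201 mol/L.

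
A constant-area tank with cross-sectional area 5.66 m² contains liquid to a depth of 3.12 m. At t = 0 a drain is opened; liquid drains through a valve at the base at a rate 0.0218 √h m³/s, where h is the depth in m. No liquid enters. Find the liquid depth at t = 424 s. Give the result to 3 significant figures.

0.902 m

With no inflow, A dh/dt = −0.0218 √h.
Separate and integrate: 2(√h − √h₀) = −(0.0218/A) t.
√h = √3.12 − 0.0218·424/(2·5.66) = 1.7664 − 0.81654 = 0.94982.
h = 0.94982² = 0.90215 m.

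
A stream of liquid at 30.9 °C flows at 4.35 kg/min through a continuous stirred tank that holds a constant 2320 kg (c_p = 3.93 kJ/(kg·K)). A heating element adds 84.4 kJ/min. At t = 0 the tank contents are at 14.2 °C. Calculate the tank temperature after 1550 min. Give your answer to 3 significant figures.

34.7 °C

M c_p dT/dt = ṁ c_p (T_in − T) + Q̇.
τ = M/ṁ = 533.33 min; T_ss = T_in + Q̇/(ṁ c_p) = 30.9 + 84.4/(4.35·3.93) = 35.837 °C.
This is linear first-order; T(t) = T_ss + (T₀ − T_ss) e^(−t/τ).
T(1550) = 35.837 + (-21.637)·e^(−1550/533.33) = 35.837 + (-21.637)·0.054680 = 34.654 °C.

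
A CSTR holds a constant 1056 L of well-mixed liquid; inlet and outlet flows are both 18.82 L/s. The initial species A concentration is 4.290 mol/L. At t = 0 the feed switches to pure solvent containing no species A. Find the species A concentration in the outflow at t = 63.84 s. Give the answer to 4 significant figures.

1.375 mol/L

Transient balance on the dissolved component: V dC/dt = Q(C_in − C).
Rewrite as dC/dt + C/τ = C_in/τ, τ = V/Q = 56.1105 s.
C approaches C_in exponentially: C(t) = C_in + (C₀ − C_in) e^(−t/τ).
C(63.84) = 0 + (4.290 − 0)·e^(−63.84/56.1105) = 0 + (4.29000)·0.320538 = 1.37511 mol/L.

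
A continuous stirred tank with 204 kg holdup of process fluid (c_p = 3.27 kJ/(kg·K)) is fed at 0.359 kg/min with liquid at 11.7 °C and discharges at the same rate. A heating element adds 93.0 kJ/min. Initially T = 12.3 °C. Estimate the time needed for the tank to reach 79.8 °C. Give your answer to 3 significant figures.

1110 min

M c_p dT/dt = ṁ c_p (T_in − T) + Q̇.
τ = M/ṁ = 568.25 min; T_ss = T_in + Q̇/(ṁ c_p) = 90.921 °C.
T(t) = T_ss + (T₀ − T_ss) e^(−t/τ). Set T = 79.8:
e^(−t/τ) = (79.8 − 90.921)/(12.3 − 90.921) = 0.14145
t = −568.25 · ln(0.14145) = 1111.4 min.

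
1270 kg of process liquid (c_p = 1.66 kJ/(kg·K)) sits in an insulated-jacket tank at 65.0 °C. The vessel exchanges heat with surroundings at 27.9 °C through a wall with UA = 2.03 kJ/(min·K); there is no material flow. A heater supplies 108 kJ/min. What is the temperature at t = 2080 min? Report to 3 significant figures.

78.9 °C

Lumped-capacitance energy balance: M c_p dT/dt = UA(T_amb − T) + Q̇.
dT/dt = (T_ss − T)/τ with T_ss = T_amb + Q̇/UA = 27.9 + 108/2.03 = 81.102 °C, τ = M c_p/UA = 1270·1.66/2.03 = 1038.5 min.
T approaches T_ss exponentially: T(t) = T_ss + (T₀ − T_ss) e^(−t/τ).
T(2080) = 81.102 + (-16.102)·0.13495 = 78.929 °C.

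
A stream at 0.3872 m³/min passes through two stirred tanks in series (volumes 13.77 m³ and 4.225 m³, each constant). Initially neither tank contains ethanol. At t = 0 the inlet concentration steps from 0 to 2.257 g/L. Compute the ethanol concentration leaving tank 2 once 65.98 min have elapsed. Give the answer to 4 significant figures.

1.750 g/L

Each tank obeys Vᵢ dCᵢ/dt = Q(Cᵢ₋₁ − Cᵢ), so τᵢ = Vᵢ/Q.
τ₁ = 13.77/0.3872 = 35.5630 min; τ₂ = 4.225/0.3872 = 10.9117 min.
Tank 1: C₁ = C_in(1 − e^(−t/τ₁)). Tank 2 (τ₁ ≠ τ₂): C₂ = C_in[1 − (τ₁ e^(−t/τ₁) − τ₂ e^(−t/τ₂))/(τ₁ − τ₂)].
At t = 65.98: e^(−t/τ₁) = 0.156406, e^(−t/τ₂) = 0.00236557.
C₂ = 2.257·[1 − (35.5630·0.156406 − 10.9117·0.00236557)/(24.6513)] = 2.257·0.775409 = 1.75010 g/L.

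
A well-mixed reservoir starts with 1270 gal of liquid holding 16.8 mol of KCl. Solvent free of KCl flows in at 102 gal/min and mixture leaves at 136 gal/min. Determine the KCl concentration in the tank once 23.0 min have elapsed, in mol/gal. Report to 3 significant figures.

Let m(t) be the amount of KCl. Volume: V(t) = V₀ + (Q_in − Q_out) t = 1270 − 34.000 t; V(23.0) = 488.00 gal.
Solute balance: dm/dt = 0 − Q_out C = −Q_out m/V(t).
Separate: dm/m = −Q_out dt/V(t) ⇒ ln(m/m₀) = −(Q_out/(Q_in−Q_out)) ln(V/V₀).
m = m₀ (V₀/V)^(Q_out/(Q_in−Q_out)) = 16.8 × (1270/488.00)^(-4.0000) = 0.36625 mol.
C = m/V = 0.36625/488.00 = 0.00075051 mol/gal.

0.000751 mol/gal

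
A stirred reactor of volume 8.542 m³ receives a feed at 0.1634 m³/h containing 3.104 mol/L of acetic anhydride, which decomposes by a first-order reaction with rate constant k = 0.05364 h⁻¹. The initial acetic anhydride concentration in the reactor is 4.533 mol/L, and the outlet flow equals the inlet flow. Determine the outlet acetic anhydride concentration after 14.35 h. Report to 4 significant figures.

V dC/dt = Q(C_in − C) − k V C.
dC/dt = (Q/V) C_in − (Q/V + k) C; effective rate a = Q/V + k = 0.0191290 + 0.05364 = 0.0727690 h⁻¹.
C_ss = Q C_in/(Q + kV) = 0.815958 mol/L; C(t) = C_ss + (C₀ − C_ss) e^(−a t).
C(14.35) = 0.815958 + (3.71704)·e^(−0.0727690·14.35) = 0.815958 + (3.71704)·0.351961 = 2.12421 mol/L.

2.124 mol/L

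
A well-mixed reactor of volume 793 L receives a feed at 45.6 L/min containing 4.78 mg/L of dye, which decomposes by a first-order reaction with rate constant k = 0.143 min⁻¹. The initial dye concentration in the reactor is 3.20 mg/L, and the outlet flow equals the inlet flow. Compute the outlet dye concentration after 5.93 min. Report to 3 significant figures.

1.93 mg/L

Accumulation = in − out − consumed: V dC/dt = Q C_in − Q C − k V C.
This is linear with rate a = Q/V + k = 0.20050 min⁻¹.
C_ss = Q C_in/(Q + kV) = 1.3709 mg/L; C(t) = C_ss + (C₀ − C_ss) e^(−a t).
C(5.93) = 1.3709 + (1.8291)·e^(−0.20050·5.93) = 1.3709 + (1.8291)·0.30453 = 1.9279 mg/L.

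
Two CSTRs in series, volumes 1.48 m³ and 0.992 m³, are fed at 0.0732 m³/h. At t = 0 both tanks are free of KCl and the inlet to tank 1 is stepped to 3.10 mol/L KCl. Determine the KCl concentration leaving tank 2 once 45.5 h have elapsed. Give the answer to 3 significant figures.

2.33 mol/L

Species balance on tank i: dCᵢ/dt = (Cᵢ₋₁ − Cᵢ)/τᵢ with τᵢ = Vᵢ/Q.
τ₁ = 1.48/0.0732 = 20.219 h; τ₂ = 0.992/0.0732 = 13.552 h.
Tank 1: C₁ = C_in(1 − e^(−t/τ₁)). Tank 2 (τ₁ ≠ τ₂): C₂ = C_in[1 − (τ₁ e^(−t/τ₁) − τ₂ e^(−t/τ₂))/(τ₁ − τ₂)].
At t = 45.5: e^(−t/τ₁) = 0.10536, e^(−t/τ₂) = 0.034824.
C₂ = 3.10·[1 − (20.219·0.10536 − 13.552·0.034824)/(6.6667)] = 3.10·0.75127 = 2.3289 mol/L.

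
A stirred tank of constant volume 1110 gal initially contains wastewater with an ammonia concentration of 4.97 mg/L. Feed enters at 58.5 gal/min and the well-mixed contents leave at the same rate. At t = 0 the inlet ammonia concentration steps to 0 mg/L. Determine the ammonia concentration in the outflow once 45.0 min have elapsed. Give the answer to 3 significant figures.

0.464 mg/L

Unsteady species balance (constant V, well mixed): V dC/dt = Q(C_in − C).
So dC/dt = (C_in − C)/τ with τ = V/Q = 1110/58.5 = 18.974 min.
Solution: C(t) = C_in + (C₀ − C_in) e^(−t/τ).
C(45.0) = 0 + (4.97 − 0)·e^(−45.0/18.974) = 0 + (4.9700)·0.093329 = 0.46385 mg/L.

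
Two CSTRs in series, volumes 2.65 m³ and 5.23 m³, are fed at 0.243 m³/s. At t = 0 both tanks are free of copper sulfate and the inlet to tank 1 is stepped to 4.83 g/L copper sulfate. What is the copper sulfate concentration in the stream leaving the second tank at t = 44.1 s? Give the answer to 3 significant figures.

Time constants: τᵢ = Vᵢ/Q for each well-mixed tank.
τ₁ = 2.65/0.243 = 10.905 s; τ₂ = 5.23/0.243 = 21.523 s.
Tank 1: C₁ = C_in(1 − e^(−t/τ₁)). Tank 2 (τ₁ ≠ τ₂): C₂ = C_in[1 − (τ₁ e^(−t/τ₁) − τ₂ e^(−t/τ₂))/(τ₁ − τ₂)].
At t = 44.1: e^(−t/τ₁) = 0.017529, e^(−t/τ₂) = 0.12886.
C₂ = 4.83·[1 − (10.905·0.017529 − 21.523·0.12886)/(-10.617)] = 4.83·0.75678 = 3.6553 g/L.

3.66 g/L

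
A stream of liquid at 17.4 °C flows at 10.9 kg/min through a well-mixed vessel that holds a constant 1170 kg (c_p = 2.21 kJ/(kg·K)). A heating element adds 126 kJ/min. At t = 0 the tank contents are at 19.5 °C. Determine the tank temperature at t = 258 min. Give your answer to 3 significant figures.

22.3 °C

M c_p dT/dt = ṁ c_p (T_in − T) + Q̇.
Rearrange: dT/dt = (T_ss − T)/τ with τ = M/ṁ = 107.34 min and T_ss = T_in + Q̇/(ṁ c_p) = 22.631 °C.
This is linear first-order; T(t) = T_ss + (T₀ − T_ss) e^(−t/τ).
T(258) = 22.631 + (-3.1306)·e^(−258/107.34) = 22.631 + (-3.1306)·0.090393 = 22.348 °C.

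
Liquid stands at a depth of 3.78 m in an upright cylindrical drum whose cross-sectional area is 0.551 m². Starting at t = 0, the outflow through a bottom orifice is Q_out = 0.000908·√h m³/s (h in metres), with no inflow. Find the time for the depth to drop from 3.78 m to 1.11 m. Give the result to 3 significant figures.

Unsteady balance on liquid volume: A dh/dt = −0.000908 √h.
Separate and integrate: 2(√h − √h₀) = −(0.000908/A) t.
t = 2A(√h₀ − √h)/0.000908 = 2·0.551·(√3.78 − √1.11)/0.000908
  = 1.1020 × (1.9442 − 1.0536) / 0.000908 = 1081.0 s.

1080 s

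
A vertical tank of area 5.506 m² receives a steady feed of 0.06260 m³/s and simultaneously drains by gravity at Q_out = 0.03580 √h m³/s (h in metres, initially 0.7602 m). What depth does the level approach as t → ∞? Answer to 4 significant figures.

3.058 m

Accumulation of liquid (constant cross-section A): A dh/dt = Q_in − 0.03580 √h. At steady state dh/dt = 0:
Q_in = 0.03580 √h_ss ⇒ √h_ss = 0.06260/0.03580 = 1.74860.
h_ss = 1.74860² = 3.05761 m. (Since h₀ = 0.7602 m < h_ss, the level will rise toward this value.)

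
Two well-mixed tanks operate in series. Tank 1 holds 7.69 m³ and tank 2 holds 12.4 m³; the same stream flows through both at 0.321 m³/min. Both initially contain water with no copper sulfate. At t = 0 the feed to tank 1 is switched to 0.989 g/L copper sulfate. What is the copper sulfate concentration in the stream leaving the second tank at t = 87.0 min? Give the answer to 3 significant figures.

Time constants: τᵢ = Vᵢ/Q for each well-mixed tank.
τ₁ = 7.69/0.321 = 23.956 min; τ₂ = 12.4/0.321 = 38.629 min.
Tank 1: C₁ = C_in(1 − e^(−t/τ₁)). Tank 2 (τ₁ ≠ τ₂): C₂ = C_in[1 − (τ₁ e^(−t/τ₁) − τ₂ e^(−t/τ₂))/(τ₁ − τ₂)].
At t = 87.0: e^(−t/τ₁) = 0.026474, e^(−t/τ₂) = 0.10517.
C₂ = 0.989·[1 − (23.956·0.026474 − 38.629·0.10517)/(-14.673)] = 0.989·0.76634 = 0.75791 g/L.

0.758 g/L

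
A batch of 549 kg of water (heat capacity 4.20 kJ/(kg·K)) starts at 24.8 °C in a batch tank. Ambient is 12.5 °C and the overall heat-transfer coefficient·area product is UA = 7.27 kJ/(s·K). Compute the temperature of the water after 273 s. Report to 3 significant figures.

M c_p dT/dt = −UA(T − T_amb).
dT/dt = (T_ss − T)/τ with T_ss = T_amb = 12.500 °C, τ = M c_p/UA = 549·4.20/7.27 = 317.17 s.
Integrating: T(t) = T_ss + (T₀ − T_ss) e^(−t/τ).
T(273) = 12.500 + (12.300)·0.42285 = 17.701 °C.

17.7 °C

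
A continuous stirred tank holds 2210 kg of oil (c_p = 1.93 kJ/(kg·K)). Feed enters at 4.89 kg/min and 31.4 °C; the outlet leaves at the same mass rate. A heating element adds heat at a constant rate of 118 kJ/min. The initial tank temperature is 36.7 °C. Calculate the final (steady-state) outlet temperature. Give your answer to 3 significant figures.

43.9 °C

M c_p dT/dt = ṁ c_p (T_in − T) + Q̇.
At steady state dT/dt = 0 ⇒ T_ss = T_in + Q̇/(ṁ c_p) = 31.4 + 118/(4.89·1.93) = 43.903 °C.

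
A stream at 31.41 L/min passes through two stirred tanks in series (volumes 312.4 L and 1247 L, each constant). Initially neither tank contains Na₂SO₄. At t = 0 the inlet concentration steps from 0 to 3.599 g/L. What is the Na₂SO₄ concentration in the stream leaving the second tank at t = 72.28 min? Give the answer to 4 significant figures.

2.822 g/L

Each tank obeys Vᵢ dCᵢ/dt = Q(Cᵢ₋₁ − Cᵢ), so τᵢ = Vᵢ/Q.
τ₁ = 312.4/31.41 = 9.94588 min; τ₂ = 1247/31.41 = 39.7007 min.
Solving the cascade with C₁(0)=C₂(0)=0 gives C₂(t) = C_in[1 − (τ₁ e^(−t/τ₁) − τ₂ e^(−t/τ₂))/(τ₁ − τ₂)].
At t = 72.28: e^(−t/τ₁) = 0.000697971, e^(−t/τ₂) = 0.161925.
C₂ = 3.599·[1 − (9.94588·0.000697971 − 39.7007·0.161925)/(-29.7549)] = 3.599·0.784183 = 2.82227 g/L.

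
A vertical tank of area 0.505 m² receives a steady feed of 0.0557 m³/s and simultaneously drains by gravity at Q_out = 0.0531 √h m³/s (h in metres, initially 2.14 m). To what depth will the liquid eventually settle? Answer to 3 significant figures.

1.10 m

Level balance: A dh/dt = 0.0557 − 0.0531 √h. Setting dh/dt = 0:
Q_in = 0.0531 √h_ss ⇒ √h_ss = 0.0557/0.0531 = 1.0490.
h_ss = 1.0490² = 1.1003 m. (Since h₀ = 2.14 m > h_ss, the level will fall toward this value.)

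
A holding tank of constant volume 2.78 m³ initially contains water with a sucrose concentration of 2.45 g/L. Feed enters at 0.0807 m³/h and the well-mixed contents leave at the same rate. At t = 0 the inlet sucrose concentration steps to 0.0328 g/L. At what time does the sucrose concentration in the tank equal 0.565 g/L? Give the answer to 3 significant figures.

52.1 h

Species balance on the tank: V dC/dt = Q(C_in − C), so τ = V/Q = 34.449 h.
C(t) = C_in + (C₀ − C_in) e^(−t/τ). Set C = 0.565 and solve for t:
e^(−t/τ) = (C − C_in)/(C₀ − C_in) = (0.565 − 0.0328)/(2.45 − 0.0328) = 0.22017
t = −τ ln(…) = 34.449 × 1.5133 = 52.133 h.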